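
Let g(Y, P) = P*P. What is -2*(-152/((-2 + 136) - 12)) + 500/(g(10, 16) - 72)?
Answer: 14617/2806 ≈ 5.2092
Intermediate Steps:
g(Y, P) = P²
-2*(-152/((-2 + 136) - 12)) + 500/(g(10, 16) - 72) = -2*(-152/((-2 + 136) - 12)) + 500/(16² - 72) = -2*(-152/(134 - 12)) + 500/(256 - 72) = -2/(122*(-1/152)) + 500/184 = -2/(-61/76) + 500*(1/184) = -2*(-76/61) + 125/46 = 152/61 + 125/46 = 14617/2806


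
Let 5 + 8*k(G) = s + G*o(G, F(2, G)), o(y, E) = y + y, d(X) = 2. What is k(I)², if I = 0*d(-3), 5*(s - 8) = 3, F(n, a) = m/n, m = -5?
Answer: 81/400 ≈ 0.20250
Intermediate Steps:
F(n, a) = -5/n
s = 43/5 (s = 8 + (⅕)*3 = 8 + ⅗ = 43/5 ≈ 8.6000)
o(y, E) = 2*y
I = 0 (I = 0*2 = 0)
k(G) = 9/20 + G²/4 (k(G) = -5/8 + (43/5 + G*(2*G))/8 = -5/8 + (43/5 + 2*G²)/8 = -5/8 + (43/40 + G²/4) = 9/20 + G²/4)
k(I)² = (9/20 + (¼)*0²)² = (9/20 + (¼)*0)² = (9/20 + 0)² = (9/20)² = 81/400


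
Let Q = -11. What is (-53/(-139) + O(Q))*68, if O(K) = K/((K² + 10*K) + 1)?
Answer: -15181/417 ≈ -36.405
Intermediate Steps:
O(K) = K/(1 + K² + 10*K)
(-53/(-139) + O(Q))*68 = (-53/(-139) - 11/(1 + (-11)² + 10*(-11)))*68 = (-53*(-1/139) - 11/(1 + 121 - 110))*68 = (53/139 - 11/12)*68 = -893/1668*68 = -15181/417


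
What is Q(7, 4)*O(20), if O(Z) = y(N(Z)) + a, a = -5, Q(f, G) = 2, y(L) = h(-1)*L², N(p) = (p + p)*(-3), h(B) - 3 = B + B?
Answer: 28790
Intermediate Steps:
h(B) = 3 + 2*B (h(B) = 3 + (B + B) = 3 + 2*B)
N(p) = -6*p (N(p) = (2*p)*(-3) = -6*p)
y(L) = L² (y(L) = (3 + 2*(-1))*L² = (3 - 2)*L² = 1*L² = L²)
O(Z) = -5 + 36*Z² (O(Z) = (-6*Z)² - 5 = 36*Z² - 5 = -5 + 36*Z²)
Q(7, 4)*O(20) = 2*(-5 + 36*20²) = 2*(-5 + 36*400) = 2*(-5 + 14400) = 2*14395 = 28790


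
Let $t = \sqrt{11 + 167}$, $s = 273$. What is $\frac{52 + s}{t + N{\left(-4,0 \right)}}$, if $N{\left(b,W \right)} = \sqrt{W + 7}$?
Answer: $\frac{325}{\sqrt{7} + \sqrt{178}} \approx 20.328$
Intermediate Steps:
$t = \sqrt{178} \approx 13.342$
$N{\left(b,W \right)} = \sqrt{7 + W}$
$\frac{52 + s}{t + N{\left(-4,0 \right)}} = \frac{52 + 273}{\sqrt{178} + \sqrt{7 + 0}} = \frac{325}{\sqrt{178} + \sqrt{7}} = \frac{325}{\sqrt{7} + \sqrt{178}}$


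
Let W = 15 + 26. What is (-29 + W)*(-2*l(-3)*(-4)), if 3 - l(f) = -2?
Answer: 480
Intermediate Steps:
l(f) = 5 (l(f) = 3 - 1*(-2) = 3 + 2 = 5)
W = 41
(-29 + W)*(-2*l(-3)*(-4)) = (-29 + 41)*(-10*(-4)) = 12*(-2*(-20)) = 12*40 = 480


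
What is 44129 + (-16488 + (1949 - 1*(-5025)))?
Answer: 34615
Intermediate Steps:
44129 + (-16488 + (1949 - 1*(-5025))) = 44129 + (-16488 + (1949 + 5025)) = 44129 + (-16488 + 6974) = 44129 - 9514 = 34615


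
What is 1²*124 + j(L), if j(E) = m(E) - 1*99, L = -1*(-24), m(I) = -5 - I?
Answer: -4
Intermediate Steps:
L = 24
j(E) = -104 - E (j(E) = (-5 - E) - 1*99 = (-5 - E) - 99 = -104 - E)
1²*124 + j(L) = 1²*124 + (-104 - 1*24) = 1*124 + (-104 - 24) = 124 - 128 = -4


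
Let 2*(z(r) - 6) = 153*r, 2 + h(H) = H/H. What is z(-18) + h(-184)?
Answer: -1372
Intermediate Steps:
h(H) = -1 (h(H) = -2 + H/H = -2 + 1 = -1)
z(r) = 6 + 153*r/2 (z(r) = 6 + (153*r)/2 = 6 + 153*r/2)
z(-18) + h(-184) = (6 + (153/2)*(-18)) - 1 = (6 - 1377) - 1 = -1371 - 1 = -1372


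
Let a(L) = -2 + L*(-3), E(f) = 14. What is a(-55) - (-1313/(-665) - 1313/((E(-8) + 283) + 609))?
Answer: 97889437/602490 ≈ 162.47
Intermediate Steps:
a(L) = -2 - 3*L
a(-55) - (-1313/(-665) - 1313/((E(-8) + 283) + 609)) = (-2 - 3*(-55)) - (-1313/(-665) - 1313/((14 + 283) + 609)) = (-2 + 165) - (-1313*(-1/665) - 1313/(297 + 609)) = 163 - (1313/665 - 1313/906) = 163 - 1*316433/602490 = 163 - 316433/602490 = 97889437/602490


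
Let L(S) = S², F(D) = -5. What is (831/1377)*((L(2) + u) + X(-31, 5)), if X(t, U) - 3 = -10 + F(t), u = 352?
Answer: 95288/459 ≈ 207.60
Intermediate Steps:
X(t, U) = -12 (X(t, U) = 3 + (-10 - 5) = 3 - 15 = -12)
(831/1377)*((L(2) + u) + X(-31, 5)) = (831/1377)*((2² + 352) - 12) = (831*(1/1377))*((4 + 352) - 12) = 277*(356 - 12)/459 = (277/459)*344 = 95288/459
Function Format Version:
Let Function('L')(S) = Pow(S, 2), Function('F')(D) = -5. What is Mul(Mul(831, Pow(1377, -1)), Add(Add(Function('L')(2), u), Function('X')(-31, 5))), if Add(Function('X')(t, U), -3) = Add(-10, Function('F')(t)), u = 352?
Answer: Rational(95288, 459) ≈ 207.60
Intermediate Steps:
Function('X')(t, U) = -12 (Function('X')(t, U) = Add(3, Add(-10, -5)) = Add(3, -15) = -12)
Mul(Mul(831, Pow(1377, -1)), Add(Add(Function('L')(2), u), Function('X')(-31, 5))) = Mul(Mul(831, Pow(1377, -1)), Add(Add(Pow(2, 2), 352), -12)) = Mul(Mul(831, Rational(1, 1377)), Add(Add(4, 352), -12)) = Mul(Rational(277, 459), Add(356, -12)) = Mul(Rational(277, 459), 344) = Rational(95288, 459)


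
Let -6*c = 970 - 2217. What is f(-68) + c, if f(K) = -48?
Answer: 959/6 ≈ 159.83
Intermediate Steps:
c = 1247/6 (c = -(970 - 2217)/6 = -1/6*(-1247) = 1247/6 ≈ 207.83)
f(-68) + c = -48 + 1247/6 = 959/6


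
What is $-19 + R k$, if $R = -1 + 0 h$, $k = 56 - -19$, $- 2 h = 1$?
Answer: $-94$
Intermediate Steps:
$h = - \frac{1}{2}$ ($h = \left(- \frac{1}{2}\right) 1 = - \frac{1}{2} \approx -0.5$)
$k = 75$ ($k = 56 + 19 = 75$)
$R = -1$ ($R = -1 + 0 \left(- \frac{1}{2}\right) = -1 + 0 = -1$)
$-19 + R k = -19 - 75 = -94$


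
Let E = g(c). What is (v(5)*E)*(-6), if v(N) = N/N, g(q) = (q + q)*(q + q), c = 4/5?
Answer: -384/25 ≈ -15.360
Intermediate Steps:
c = ⅘ (c = 4*(⅕) = ⅘ ≈ 0.80000)
g(q) = 4*q² (g(q) = (2*q)*(2*q) = 4*q²)
v(N) = 1
E = 64/25 (E = 4*(⅘)² = 4*(16/25) = 64/25 ≈ 2.5600)
(v(5)*E)*(-6) = (1*(64/25))*(-6) = (64/25)*(-6) = -384/25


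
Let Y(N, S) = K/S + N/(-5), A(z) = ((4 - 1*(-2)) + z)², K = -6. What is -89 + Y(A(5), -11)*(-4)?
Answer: 309/55 ≈ 5.6182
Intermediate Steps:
A(z) = (6 + z)² (A(z) = ((4 + 2) + z)² = (6 + z)²)
Y(N, S) = -6/S - N/5 (Y(N, S) = -6/S + N/(-5) = -6/S + N*(-⅕) = -6/S - N/5)
-89 + Y(A(5), -11)*(-4) = -89 + (-6/(-11) - (6 + 5)²/5)*(-4) = -89 + (-6*(-1/11) - ⅕*11²)*(-4) = -89 + (6/11 - ⅕*121)*(-4) = -89 + (6/11 - 121/5)*(-4) = -89 - 1301/55*(-4) = -89 + 5204/55 = 309/55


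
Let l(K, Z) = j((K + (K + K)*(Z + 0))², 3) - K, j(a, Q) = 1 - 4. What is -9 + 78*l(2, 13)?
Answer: -399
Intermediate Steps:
j(a, Q) = -3
l(K, Z) = -3 - K
-9 + 78*l(2, 13) = -9 + 78*(-3 - 1*2) = -9 + 78*(-3 - 2) = -9 + 78*(-5) = -9 - 390 = -399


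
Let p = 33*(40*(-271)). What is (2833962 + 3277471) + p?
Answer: 5753713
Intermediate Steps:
p = -357720 (p = 33*(-10840) = -357720)
(2833962 + 3277471) + p = (2833962 + 3277471) - 357720 = 6111433 - 357720 = 5753713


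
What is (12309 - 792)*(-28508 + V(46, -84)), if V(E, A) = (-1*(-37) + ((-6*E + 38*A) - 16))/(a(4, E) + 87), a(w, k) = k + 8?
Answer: -15444584925/47 ≈ -3.2861e+8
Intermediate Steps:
a(w, k) = 8 + k
V(E, A) = (21 - 6*E + 38*A)/(95 + E) (V(E, A) = (-1*(-37) + ((-6*E + 38*A) - 16))/((8 + E) + 87) = (37 + (-16 - 6*E + 38*A))/(95 + E) = (21 - 6*E + 38*A)/(95 + E))
(12309 - 792)*(-28508 + V(46, -84)) = (12309 - 792)*(-28508 + (21 - 6*46 + 38*(-84))/(95 + 46)) = 11517*(-28508 + (21 - 276 - 3192)/141) = 11517*(-28508 + (1/141)*(-3447)) = 11517*(-28508 - 1149/47) = 11517*(-1341025/47) = -15444584925/47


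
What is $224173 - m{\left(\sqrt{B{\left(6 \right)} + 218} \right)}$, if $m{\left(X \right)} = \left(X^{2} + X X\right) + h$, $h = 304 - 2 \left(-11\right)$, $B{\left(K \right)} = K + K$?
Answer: $223387$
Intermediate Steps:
$B{\left(K \right)} = 2 K$
$h = 326$ ($h = 304 - -22 = 304 + 22 = 326$)
$m{\left(X \right)} = 326 + 2 X^{2}$ ($m{\left(X \right)} = \left(X^{2} + X X\right) + 326 = \left(X^{2} + X^{2}\right) + 326 = 2 X^{2} + 326 = 326 + 2 X^{2}$)
$224173 - m{\left(\sqrt{B{\left(6 \right)} + 218} \right)} = 224173 - \left(326 + 2 \left(\sqrt{2 \cdot 6 + 218}\right)^{2}\right) = 224173 - \left(326 + 2 \left(\sqrt{12 + 218}\right)^{2}\right) = 224173 - \left(326 + 2 \left(\sqrt{230}\right)^{2}\right) = 224173 - \left(326 + 2 \cdot 230\right) = 224173 - \left(326 + 460\right) = 224173 - 786 = 223387$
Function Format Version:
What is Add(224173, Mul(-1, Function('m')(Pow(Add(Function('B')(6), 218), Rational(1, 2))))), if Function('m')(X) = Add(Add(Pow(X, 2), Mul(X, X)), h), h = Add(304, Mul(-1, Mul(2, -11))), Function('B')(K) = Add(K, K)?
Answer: 223387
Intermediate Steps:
Function('B')(K) = Mul(2, K)
h = 326 (h = Add(304, Mul(-1, -22)) = Add(304, 22) = 326)
Function('m')(X) = Add(326, Mul(2, Pow(X, 2))) (Function('m')(X) = Add(Add(Pow(X, 2), Mul(X, X)), 326) = Add(Add(Pow(X, 2), Pow(X, 2)), 326) = Add(Mul(2, Pow(X, 2)), 326) = Add(326, Mul(2, Pow(X, 2))))
Add(224173, Mul(-1, Function('m')(Pow(Add(Function('B')(6), 218), Rational(1, 2))))) = Add(224173, Mul(-1, Add(326, Mul(2, Pow(Pow(Add(Mul(2, 6), 218), Rational(1, 2)), 2))))) = Add(224173, Mul(-1, Add(326, Mul(2, Pow(Pow(Add(12, 218), Rational(1, 2)), 2))))) = Add(224173, Mul(-1, Add(326, Mul(2, Pow(Pow(230, Rational(1, 2)), 2))))) = Add(224173, Mul(-1, Add(326, Mul(2, 230)))) = Add(224173, Mul(-1, Add(326, 460))) = Add(224173, Mul(-1, 786)) = Add(224173, -786) = 223387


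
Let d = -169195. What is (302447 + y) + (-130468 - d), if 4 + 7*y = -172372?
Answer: 2215842/7 ≈ 3.1655e+5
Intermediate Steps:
y = -172376/7 (y = -4/7 + (⅐)*(-172372) = -4/7 - 172372/7 = -172376/7 ≈ -24625.)
(302447 + y) + (-130468 - d) = (302447 - 172376/7) + (-130468 - 1*(-169195)) = 1944753/7 + (-130468 + 169195) = 1944753/7 + 38727 = 2215842/7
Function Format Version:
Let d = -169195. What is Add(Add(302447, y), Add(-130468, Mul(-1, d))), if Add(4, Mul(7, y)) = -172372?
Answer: Rational(2215842, 7) ≈ 3.1655e+5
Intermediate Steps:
y = Rational(-172376, 7) (y = Add(Rational(-4, 7), Mul(Rational(1, 7), -172372)) = Add(Rational(-4, 7), Rational(-172372, 7)) = Rational(-172376, 7) ≈ -24625.)
Add(Add(302447, y), Add(-130468, Mul(-1, d))) = Add(Add(302447, Rational(-172376, 7)), Add(-130468, Mul(-1, -169195))) = Add(Rational(1944753, 7), Add(-130468, 169195)) = Add(Rational(1944753, 7), 38727) = Rational(2215842, 7)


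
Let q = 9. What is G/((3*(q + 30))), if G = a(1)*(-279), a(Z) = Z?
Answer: -31/13 ≈ -2.3846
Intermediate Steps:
G = -279 (G = 1*(-279) = -279)
G/((3*(q + 30))) = -279*1/(3*(9 + 30)) = -279/(3*39) = -279/117 = -279*1/117 = -31/13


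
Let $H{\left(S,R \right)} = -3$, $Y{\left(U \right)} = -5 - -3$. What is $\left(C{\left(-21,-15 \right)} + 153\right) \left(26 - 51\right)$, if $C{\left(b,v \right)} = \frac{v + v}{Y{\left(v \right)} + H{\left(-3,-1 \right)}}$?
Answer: $-3975$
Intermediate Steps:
$Y{\left(U \right)} = -2$ ($Y{\left(U \right)} = -5 + 3 = -2$)
$C{\left(b,v \right)} = - \frac{2 v}{5}$ ($C{\left(b,v \right)} = \frac{v + v}{-2 - 3} = \frac{2 v}{-5} = 2 v \left(- \frac{1}{5}\right) = - \frac{2 v}{5}$)
$\left(C{\left(-21,-15 \right)} + 153\right) \left(26 - 51\right) = \left(\left(- \frac{2}{5}\right) \left(-15\right) + 153\right) \left(26 - 51\right) = \left(6 + 153\right) \left(-25\right) = 159 \left(-25\right) = -3975$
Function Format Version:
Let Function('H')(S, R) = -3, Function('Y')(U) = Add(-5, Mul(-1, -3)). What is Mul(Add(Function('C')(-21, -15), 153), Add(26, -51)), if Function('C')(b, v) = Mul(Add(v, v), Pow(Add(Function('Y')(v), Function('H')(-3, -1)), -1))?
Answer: -3975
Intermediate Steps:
Function('Y')(U) = -2 (Function('Y')(U) = Add(-5, 3) = -2)
Function('C')(b, v) = Mul(Rational(-2, 5), v) (Function('C')(b, v) = Mul(Add(v, v), Pow(Add(-2, -3), -1)) = Mul(Mul(2, v), Pow(-5, -1)) = Mul(Mul(2, v), Rational(-1, 5)) = Mul(Rational(-2, 5), v))
Mul(Add(Function('C')(-21, -15), 153), Add(26, -51)) = Mul(Add(Mul(Rational(-2, 5), -15), 153), Add(26, -51)) = Mul(Add(6, 153), -25) = Mul(159, -25) = -3975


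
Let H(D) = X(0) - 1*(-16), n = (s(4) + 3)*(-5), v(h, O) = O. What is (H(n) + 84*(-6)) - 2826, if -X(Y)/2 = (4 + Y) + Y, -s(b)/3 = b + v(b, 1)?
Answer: -3322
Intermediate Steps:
s(b) = -3 - 3*b (s(b) = -3*(b + 1) = -3*(1 + b) = -3 - 3*b)
X(Y) = -8 - 4*Y (X(Y) = -2*((4 + Y) + Y) = -2*(4 + 2*Y) = -8 - 4*Y)
n = 60 (n = ((-3 - 3*4) + 3)*(-5) = ((-3 - 12) + 3)*(-5) = (-15 + 3)*(-5) = -12*(-5) = 60)
H(D) = 8 (H(D) = (-8 - 4*0) - 1*(-16) = (-8 + 0) + 16 = -8 + 16 = 8)
(H(n) + 84*(-6)) - 2826 = (8 + 84*(-6)) - 2826 = (8 - 504) - 2826 = -496 - 2826 = -3322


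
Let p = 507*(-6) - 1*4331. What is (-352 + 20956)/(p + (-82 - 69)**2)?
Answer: 5151/3857 ≈ 1.3355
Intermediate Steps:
p = -7373 (p = -3042 - 4331 = -7373)
(-352 + 20956)/(p + (-82 - 69)**2) = (-352 + 20956)/(-7373 + (-82 - 69)**2) = 20604/(-7373 + (-151)**2) = 20604/(-7373 + 22801) = 20604/15428 = 20604*(1/15428) = 5151/3857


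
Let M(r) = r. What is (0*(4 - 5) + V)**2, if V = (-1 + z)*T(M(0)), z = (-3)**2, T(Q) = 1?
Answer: 64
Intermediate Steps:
z = 9
V = 8 (V = (-1 + 9)*1 = 8*1 = 8)
(0*(4 - 5) + V)**2 = (0*(4 - 5) + 8)**2 = (0*(-1) + 8)**2 = (0 + 8)**2 = 8**2 = 64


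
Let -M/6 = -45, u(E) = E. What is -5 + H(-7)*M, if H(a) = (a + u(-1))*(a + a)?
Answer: 30235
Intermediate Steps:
M = 270 (M = -6*(-45) = 270)
H(a) = 2*a*(-1 + a) (H(a) = (a - 1)*(a + a) = (-1 + a)*(2*a) = 2*a*(-1 + a))
-5 + H(-7)*M = -5 + (2*(-7)*(-1 - 7))*270 = -5 + (2*(-7)*(-8))*270 = -5 + 112*270 = -5 + 30240 = 30235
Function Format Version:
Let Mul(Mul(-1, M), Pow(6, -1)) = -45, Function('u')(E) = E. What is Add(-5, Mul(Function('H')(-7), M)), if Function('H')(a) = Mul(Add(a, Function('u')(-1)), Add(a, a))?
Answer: 30235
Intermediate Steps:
M = 270 (M = Mul(-6, -45) = 270)
Function('H')(a) = Mul(2, a, Add(-1, a)) (Function('H')(a) = Mul(Add(a, -1), Add(a, a)) = Mul(Add(-1, a), Mul(2, a)) = Mul(2, a, Add(-1, a)))
Add(-5, Mul(Function('H')(-7), M)) = Add(-5, Mul(Mul(2, -7, Add(-1, -7)), 270)) = Add(-5, Mul(Mul(2, -7, -8), 270)) = Add(-5, Mul(112, 270)) = Add(-5, 30240) = 30235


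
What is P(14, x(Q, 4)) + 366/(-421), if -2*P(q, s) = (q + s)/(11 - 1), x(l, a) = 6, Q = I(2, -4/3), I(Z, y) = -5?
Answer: -787/421 ≈ -1.8694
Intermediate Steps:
Q = -5
P(q, s) = -q/20 - s/20 (P(q, s) = -(q + s)/(2*(11 - 1)) = -(q + s)/(2*10) = -(q/10 + s/10)/2 = -q/20 - s/20)
P(14, x(Q, 4)) + 366/(-421) = (-1/20*14 - 1/20*6) + 366/(-421) = (-7/10 - 3/10) + 366*(-1/421) = -1 - 366/421 = -787/421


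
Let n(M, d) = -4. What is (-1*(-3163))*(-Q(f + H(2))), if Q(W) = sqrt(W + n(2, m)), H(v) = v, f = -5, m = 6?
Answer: -3163*I*sqrt(7) ≈ -8368.5*I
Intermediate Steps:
Q(W) = sqrt(-4 + W) (Q(W) = sqrt(W - 4) = sqrt(-4 + W))
(-1*(-3163))*(-Q(f + H(2))) = (-1*(-3163))*(-sqrt(-4 + (-5 + 2))) = 3163*(-sqrt(-4 - 3)) = 3163*(-sqrt(-7)) = 3163*(-I*sqrt(7)) = -3163*I*sqrt(7)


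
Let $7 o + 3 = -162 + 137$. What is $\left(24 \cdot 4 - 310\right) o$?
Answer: $856$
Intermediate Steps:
$o = -4$ ($o = - \frac{3}{7} + \frac{-162 + 137}{7} = - \frac{3}{7} + \frac{1}{7} \left(-25\right) = - \frac{3}{7} - \frac{25}{7} = -4$)
$\left(24 \cdot 4 - 310\right) o = \left(24 \cdot 4 - 310\right) \left(-4\right) = \left(96 - 310\right) \left(-4\right) = \left(-214\right) \left(-4\right) = 856$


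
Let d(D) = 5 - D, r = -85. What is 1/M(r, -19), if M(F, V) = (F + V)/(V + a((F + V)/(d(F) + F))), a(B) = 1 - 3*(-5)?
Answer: 3/104 ≈ 0.028846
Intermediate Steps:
a(B) = 16 (a(B) = 1 + 15 = 16)
M(F, V) = (F + V)/(16 + V) (M(F, V) = (F + V)/(V + 16) = (F + V)/(16 + V))
1/M(r, -19) = 1/((-85 - 19)/(16 - 19)) = 1/(-104/(-3)) = 1/(-⅓*(-104)) = 1/(104/3) = 3/104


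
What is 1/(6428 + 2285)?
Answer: 1/8713 ≈ 0.00011477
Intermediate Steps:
1/(6428 + 2285) = 1/8713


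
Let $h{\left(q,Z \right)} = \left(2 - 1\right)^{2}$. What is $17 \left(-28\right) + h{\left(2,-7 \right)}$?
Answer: $-475$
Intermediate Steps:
$h{\left(q,Z \right)} = 1$ ($h{\left(q,Z \right)} = 1^{2} = 1$)
$17 \left(-28\right) + h{\left(2,-7 \right)} = 17 \left(-28\right) + 1 = -476 + 1 = -475$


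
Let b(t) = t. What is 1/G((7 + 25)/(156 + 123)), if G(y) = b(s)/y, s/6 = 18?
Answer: 8/7533 ≈ 0.0010620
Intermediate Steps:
s = 108 (s = 6*18 = 108)
G(y) = 108/y
1/G((7 + 25)/(156 + 123)) = 1/(108/(((7 + 25)/(156 + 123)))) = 1/(108/((32/279))) = 1/(108/((32*(1/279)))) = 1/(108/(32/279)) = 1/(108*(279/32)) = 1/(7533/8) = 8/7533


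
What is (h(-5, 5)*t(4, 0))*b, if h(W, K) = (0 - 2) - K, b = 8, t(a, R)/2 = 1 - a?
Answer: 336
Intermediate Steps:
t(a, R) = 2 - 2*a (t(a, R) = 2*(1 - a) = 2 - 2*a)
h(W, K) = -2 - K
(h(-5, 5)*t(4, 0))*b = ((-2 - 1*5)*(2 - 2*4))*8 = ((-2 - 5)*(2 - 8))*8 = -7*(-6)*8 = 42*8 = 336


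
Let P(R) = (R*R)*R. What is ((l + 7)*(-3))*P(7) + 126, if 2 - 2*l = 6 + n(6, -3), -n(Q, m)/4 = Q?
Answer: -17367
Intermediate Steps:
n(Q, m) = -4*Q
P(R) = R³ (P(R) = R²*R = R³)
l = 10 (l = 1 - (6 - 4*6)/2 = 1 - (6 - 24)/2 = 1 - ½*(-18) = 1 + 9 = 10)
((l + 7)*(-3))*P(7) + 126 = ((10 + 7)*(-3))*7³ + 126 = (17*(-3))*343 + 126 = -51*343 + 126 = -17493 + 126 = -17367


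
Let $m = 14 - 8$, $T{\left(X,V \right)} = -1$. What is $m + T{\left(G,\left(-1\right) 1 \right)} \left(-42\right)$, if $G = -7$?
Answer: $48$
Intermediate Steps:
$m = 6$
$m + T{\left(G,\left(-1\right) 1 \right)} \left(-42\right) = 6 - -42 = 6 + 42 = 48$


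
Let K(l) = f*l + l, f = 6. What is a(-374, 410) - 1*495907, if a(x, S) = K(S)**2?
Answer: 7740993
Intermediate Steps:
K(l) = 7*l (K(l) = 6*l + l = 7*l)
a(x, S) = 49*S**2 (a(x, S) = (7*S)**2 = 49*S**2)
a(-374, 410) - 1*495907 = 49*410**2 - 1*495907 = 49*168100 - 495907 = 8236900 - 495907 = 7740993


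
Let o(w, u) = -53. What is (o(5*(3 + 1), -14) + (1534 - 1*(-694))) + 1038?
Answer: 3213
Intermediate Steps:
(o(5*(3 + 1), -14) + (1534 - 1*(-694))) + 1038 = (-53 + (1534 - 1*(-694))) + 1038 = (-53 + (1534 + 694)) + 1038 = (-53 + 2228) + 1038 = 2175 + 1038 = 3213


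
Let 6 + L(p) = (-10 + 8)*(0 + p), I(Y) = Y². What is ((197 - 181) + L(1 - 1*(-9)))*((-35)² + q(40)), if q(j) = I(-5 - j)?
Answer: -32500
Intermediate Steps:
L(p) = -6 - 2*p (L(p) = -6 + (-10 + 8)*(0 + p) = -6 - 2*p)
q(j) = (-5 - j)²
((197 - 181) + L(1 - 1*(-9)))*((-35)² + q(40)) = ((197 - 181) + (-6 - 2*(1 - 1*(-9))))*((-35)² + (5 + 40)²) = (16 + (-6 - 2*(1 + 9)))*(1225 + 45²) = (16 + (-6 - 2*10))*(1225 + 2025) = (16 + (-6 - 20))*3250 = (16 - 26)*3250 = -10*3250 = -32500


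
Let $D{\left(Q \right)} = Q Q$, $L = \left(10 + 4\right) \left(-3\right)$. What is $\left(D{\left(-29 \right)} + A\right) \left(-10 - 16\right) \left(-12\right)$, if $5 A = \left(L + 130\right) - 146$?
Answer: $\frac{1293864}{5} \approx 2.5877 \cdot 10^{5}$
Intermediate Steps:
$L = -42$ ($L = 14 \left(-3\right) = -42$)
$A = - \frac{58}{5}$ ($A = \frac{\left(-42 + 130\right) - 146}{5} = \frac{88 - 146}{5} = \frac{1}{5} \left(-58\right) = - \frac{58}{5} \approx -11.6$)
$D{\left(Q \right)} = Q^{2}$
$\left(D{\left(-29 \right)} + A\right) \left(-10 - 16\right) \left(-12\right) = \left(\left(-29\right)^{2} - \frac{58}{5}\right) \left(-10 - 16\right) \left(-12\right) = \left(841 - \frac{58}{5}\right) \left(\left(-26\right) \left(-12\right)\right) = \frac{4147}{5} \cdot 312 = \frac{1293864}{5}$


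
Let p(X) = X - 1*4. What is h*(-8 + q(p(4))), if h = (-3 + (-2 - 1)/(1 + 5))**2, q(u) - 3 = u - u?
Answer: -245/4 ≈ -61.250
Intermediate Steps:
p(X) = -4 + X (p(X) = X - 4 = -4 + X)
q(u) = 3 (q(u) = 3 + (u - u) = 3 + 0 = 3)
h = 49/4 (h = (-3 - 3/6)**2 = (-3 - 3*1/6)**2 = (-3 - 1/2)**2 = (-7/2)**2 = 49/4 ≈ 12.250)
h*(-8 + q(p(4))) = 49*(-8 + 3)/4 = (49/4)*(-5) = -245/4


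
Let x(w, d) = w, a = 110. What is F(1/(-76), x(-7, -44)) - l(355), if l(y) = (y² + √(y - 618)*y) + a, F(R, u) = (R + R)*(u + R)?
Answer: -364277347/2888 - 355*I*√263 ≈ -1.2613e+5 - 5757.1*I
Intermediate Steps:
F(R, u) = 2*R*(R + u) (F(R, u) = (2*R)*(R + u) = 2*R*(R + u))
l(y) = 110 + y² + y*√(-618 + y) (l(y) = (y² + √(y - 618)*y) + 110 = (y² + √(-618 + y)*y) + 110 = (y² + y*√(-618 + y)) + 110 = 110 + y² + y*√(-618 + y))
F(1/(-76), x(-7, -44)) - l(355) = 2*(1/(-76) - 7)/(-76) - (110 + 355² + 355*√(-618 + 355)) = 2*(-1/76)*(-1/76 - 7) - (110 + 126025 + 355*√(-263)) = 2*(-1/76)*(-533/76) - (110 + 126025 + 355*(I*√263)) = 533/2888 - (110 + 126025 + 355*I*√263) = 533/2888 - (126135 + 355*I*√263) = 533/2888 + (-126135 - 355*I*√263) = -364277347/2888 - 355*I*√263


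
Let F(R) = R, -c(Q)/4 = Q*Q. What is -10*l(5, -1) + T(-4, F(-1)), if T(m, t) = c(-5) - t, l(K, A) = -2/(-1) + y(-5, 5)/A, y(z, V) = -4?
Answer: -159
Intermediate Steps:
c(Q) = -4*Q**2 (c(Q) = -4*Q*Q = -4*Q**2)
l(K, A) = 2 - 4/A (l(K, A) = -2/(-1) - 4/A = -2*(-1) - 4/A = 2 - 4/A)
T(m, t) = -100 - t (T(m, t) = -4*(-5)**2 - t = -4*25 - t = -100 - t)
-10*l(5, -1) + T(-4, F(-1)) = -10*(2 - 4/(-1)) + (-100 - 1*(-1)) = -10*(2 - 4*(-1)) + (-100 + 1) = -10*(2 + 4) - 99 = -10*6 - 99 = -60 - 99 = -159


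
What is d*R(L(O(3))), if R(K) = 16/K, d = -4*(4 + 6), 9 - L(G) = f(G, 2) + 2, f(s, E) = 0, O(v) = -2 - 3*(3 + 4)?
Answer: -640/7 ≈ -91.429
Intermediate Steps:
O(v) = -23 (O(v) = -2 - 3*7 = -2 - 21 = -23)
L(G) = 7 (L(G) = 9 - (0 + 2) = 9 - 1*2 = 9 - 2 = 7)
d = -40 (d = -4*10 = -40)
d*R(L(O(3))) = -640/7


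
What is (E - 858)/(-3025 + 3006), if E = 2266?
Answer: -1408/19 ≈ -74.105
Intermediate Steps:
(E - 858)/(-3025 + 3006) = (2266 - 858)/(-3025 + 3006) = 1408/(-19) = 1408*(-1/19) = -1408/19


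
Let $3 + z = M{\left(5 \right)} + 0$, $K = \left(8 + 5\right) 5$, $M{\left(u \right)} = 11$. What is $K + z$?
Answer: $73$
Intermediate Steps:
$K = 65$ ($K = 13 \cdot 5 = 65$)
$z = 8$ ($z = -3 + \left(11 + 0\right) = -3 + 11 = 8$)
$K + z = 65 + 8 = 73$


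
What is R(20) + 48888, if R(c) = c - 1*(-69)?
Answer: 48977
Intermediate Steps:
R(c) = 69 + c (R(c) = c + 69 = 69 + c)
R(20) + 48888 = (69 + 20) + 48888 = 89 + 48888 = 48977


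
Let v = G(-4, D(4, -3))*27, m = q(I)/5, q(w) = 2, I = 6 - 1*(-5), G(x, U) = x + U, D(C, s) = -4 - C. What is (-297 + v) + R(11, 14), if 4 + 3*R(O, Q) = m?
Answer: -3111/5 ≈ -622.20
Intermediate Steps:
G(x, U) = U + x
I = 11 (I = 6 + 5 = 11)
m = 2/5 ≈ 0.40000
R(O, Q) = -6/5 (R(O, Q) = -4/3 + (1/3)*(2/5) = -4/3 + 2/15 = -6/5)
v = -324 (v = ((-4 - 1*4) - 4)*27 = ((-4 - 4) - 4)*27 = (-8 - 4)*27 = -12*27 = -324)
(-297 + v) + R(11, 14) = (-297 - 324) - 6/5 = -621 - 6/5 = -3111/5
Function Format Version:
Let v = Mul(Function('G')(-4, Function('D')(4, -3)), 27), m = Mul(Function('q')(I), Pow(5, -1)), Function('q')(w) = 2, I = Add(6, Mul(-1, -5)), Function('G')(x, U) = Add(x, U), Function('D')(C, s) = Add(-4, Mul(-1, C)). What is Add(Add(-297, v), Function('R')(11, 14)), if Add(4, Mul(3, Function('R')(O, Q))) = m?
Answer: Rational(-3111, 5) ≈ -622.20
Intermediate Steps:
Function('G')(x, U) = Add(U, x)
I = 11 (I = Add(6, 5) = 11)
m = Rational(2, 5) (m = Mul(2, Pow(5, -1)) = Mul(2, Rational(1, 5)) = Rational(2, 5) ≈ 0.40000)
Function('R')(O, Q) = Rational(-6, 5) (Function('R')(O, Q) = Add(Rational(-4, 3), Mul(Rational(1, 3), Rational(2, 5))) = Add(Rational(-4, 3), Rational(2, 15)) = Rational(-6, 5))
v = -324 (v = Mul(Add(Add(-4, Mul(-1, 4)), -4), 27) = Mul(Add(Add(-4, -4), -4), 27) = Mul(Add(-8, -4), 27) = Mul(-12, 27) = -324)
Add(Add(-297, v), Function('R')(11, 14)) = Add(Add(-297, -324), Rational(-6, 5)) = Add(-621, Rational(-6, 5)) = Rational(-3111, 5)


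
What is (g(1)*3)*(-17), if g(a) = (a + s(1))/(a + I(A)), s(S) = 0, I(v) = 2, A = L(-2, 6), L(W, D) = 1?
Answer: -17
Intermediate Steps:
A = 1
g(a) = a/(2 + a) (g(a) = (a + 0)/(a + 2) = a/(2 + a))
(g(1)*3)*(-17) = ((1/(2 + 1))*3)*(-17) = ((1/3)*3)*(-17) = ((1*(⅓))*3)*(-17) = ((⅓)*3)*(-17) = 1*(-17) = -17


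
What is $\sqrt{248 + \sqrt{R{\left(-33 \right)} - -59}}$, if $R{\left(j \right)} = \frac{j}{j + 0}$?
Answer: $\sqrt{248 + 2 \sqrt{15}} \approx 15.992$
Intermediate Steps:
$R{\left(j \right)} = 1$ ($R{\left(j \right)} = \frac{j}{j} = 1$)
$\sqrt{248 + \sqrt{R{\left(-33 \right)} - -59}} = \sqrt{248 + \sqrt{1 - -59}} = \sqrt{248 + \sqrt{1 + 59}} = \sqrt{248 + \sqrt{60}} = \sqrt{248 + 2 \sqrt{15}}$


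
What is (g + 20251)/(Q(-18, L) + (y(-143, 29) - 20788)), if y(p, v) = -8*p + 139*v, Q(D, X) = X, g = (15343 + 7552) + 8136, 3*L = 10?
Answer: -153846/46829 ≈ -3.2853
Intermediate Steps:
L = 10/3 (L = (⅓)*10 = 10/3 ≈ 3.3333)
g = 31031 (g = 22895 + 8136 = 31031)
(g + 20251)/(Q(-18, L) + (y(-143, 29) - 20788)) = (31031 + 20251)/(10/3 + ((-8*(-143) + 139*29) - 20788)) = 51282/(10/3 + ((1144 + 4031) - 20788)) = 51282/(10/3 + (5175 - 20788)) = 51282/(10/3 - 15613) = 51282/(-46829/3) = 51282*(-3/46829) = -153846/46829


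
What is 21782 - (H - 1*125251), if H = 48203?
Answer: 98830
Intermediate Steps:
21782 - (H - 1*125251) = 21782 - (48203 - 1*125251) = 21782 - (48203 - 125251) = 21782 - 1*(-77048) = 21782 + 77048 = 98830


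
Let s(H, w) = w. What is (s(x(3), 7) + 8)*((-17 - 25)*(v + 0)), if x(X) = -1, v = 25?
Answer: -15750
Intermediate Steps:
(s(x(3), 7) + 8)*((-17 - 25)*(v + 0)) = (7 + 8)*((-17 - 25)*(25 + 0)) = 15*(-42*25) = 15*(-1050) = -15750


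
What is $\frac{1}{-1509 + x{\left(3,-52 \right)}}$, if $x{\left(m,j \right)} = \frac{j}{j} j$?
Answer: $- \frac{1}{1561} \approx -0.00064061$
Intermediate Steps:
$x{\left(m,j \right)} = j$ ($x{\left(m,j \right)} = 1 j = j$)
$\frac{1}{-1509 + x{\left(3,-52 \right)}} = \frac{1}{-1509 - 52} = \frac{1}{-1561} = - \frac{1}{1561}$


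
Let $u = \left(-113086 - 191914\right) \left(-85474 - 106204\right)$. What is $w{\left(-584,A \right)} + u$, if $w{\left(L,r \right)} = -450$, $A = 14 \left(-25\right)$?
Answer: $58461789550$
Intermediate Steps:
$A = -350$
$u = 58461790000$ ($u = \left(-305000\right) \left(-191678\right) = 58461790000$)
$w{\left(-584,A \right)} + u = -450 + 58461790000 = 58461789550$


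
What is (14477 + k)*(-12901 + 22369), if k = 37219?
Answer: 489457728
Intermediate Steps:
(14477 + k)*(-12901 + 22369) = (14477 + 37219)*(-12901 + 22369) = 51696*9468 = 489457728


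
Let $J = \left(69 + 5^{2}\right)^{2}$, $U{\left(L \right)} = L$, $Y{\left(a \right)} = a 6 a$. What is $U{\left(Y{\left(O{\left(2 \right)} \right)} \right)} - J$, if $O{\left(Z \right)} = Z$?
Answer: $-8812$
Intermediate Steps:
$Y{\left(a \right)} = 6 a^{2}$ ($Y{\left(a \right)} = 6 a a = 6 a^{2}$)
$J = 8836$ ($J = \left(69 + 25\right)^{2} = 94^{2} = 8836$)
$U{\left(Y{\left(O{\left(2 \right)} \right)} \right)} - J = 6 \cdot 2^{2} - 8836 = 6 \cdot 4 - 8836 = 24 - 8836 = -8812$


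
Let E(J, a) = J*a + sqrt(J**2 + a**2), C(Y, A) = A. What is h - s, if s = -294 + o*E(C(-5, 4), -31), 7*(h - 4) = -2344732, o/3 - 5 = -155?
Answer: -2733246/7 + 450*sqrt(977) ≈ -3.7640e+5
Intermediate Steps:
o = -450 (o = 15 + 3*(-155) = 15 - 465 = -450)
h = -2344704/7 (h = 4 + (1/7)*(-2344732) = 4 - 2344732/7 = -2344704/7 ≈ -3.3496e+5)
E(J, a) = sqrt(J**2 + a**2) + J*a
s = 55506 - 450*sqrt(977) (s = -294 - 450*(sqrt(4**2 + (-31)**2) + 4*(-31)) = -294 - 450*(sqrt(16 + 961) - 124) = -294 - 450*(sqrt(977) - 124) = -294 - 450*(-124 + sqrt(977)) = -294 + (55800 - 450*sqrt(977)) = 55506 - 450*sqrt(977) ≈ 41440.)
h - s = -2344704/7 - (55506 - 450*sqrt(977)) = -2344704/7 + (-55506 + 450*sqrt(977)) = -2733246/7 + 450*sqrt(977)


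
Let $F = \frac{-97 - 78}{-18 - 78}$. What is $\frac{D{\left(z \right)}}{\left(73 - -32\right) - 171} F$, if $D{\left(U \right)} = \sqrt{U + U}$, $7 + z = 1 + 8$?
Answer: $- \frac{175}{3168} \approx -0.05524$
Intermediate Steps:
$z = 2$ ($z = -7 + \left(1 + 8\right) = -7 + 9 = 2$)
$D{\left(U \right)} = \sqrt{2} \sqrt{U}$ ($D{\left(U \right)} = \sqrt{2 U} = \sqrt{2} \sqrt{U}$)
$F = \frac{175}{96}$ ($F = - \frac{175}{-96} = \left(-175\right) \left(- \frac{1}{96}\right) = \frac{175}{96} \approx 1.8229$)
$\frac{D{\left(z \right)}}{\left(73 - -32\right) - 171} F = \frac{\sqrt{2} \sqrt{2}}{\left(73 - -32\right) - 171} \cdot \frac{175}{96} = \frac{2}{\left(73 + 32\right) - 171} \cdot \frac{175}{96} = \frac{2}{105 - 171} \cdot \frac{175}{96} = \frac{2}{-66} \cdot \frac{175}{96} = 2 \left(- \frac{1}{66}\right) \frac{175}{96} = \left(- \frac{1}{33}\right) \frac{175}{96} = - \frac{175}{3168}$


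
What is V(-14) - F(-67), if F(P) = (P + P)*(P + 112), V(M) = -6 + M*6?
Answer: 5940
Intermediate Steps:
V(M) = -6 + 6*M
F(P) = 2*P*(112 + P) (F(P) = (2*P)*(112 + P) = 2*P*(112 + P))
V(-14) - F(-67) = (-6 + 6*(-14)) - 2*(-67)*(112 - 67) = (-6 - 84) - 2*(-67)*45 = -90 - 1*(-6030) = -90 + 6030 = 5940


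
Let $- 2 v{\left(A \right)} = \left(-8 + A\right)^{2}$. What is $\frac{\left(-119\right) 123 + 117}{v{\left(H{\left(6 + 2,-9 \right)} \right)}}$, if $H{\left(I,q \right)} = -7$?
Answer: $\frac{1936}{15} \approx 129.07$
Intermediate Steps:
$v{\left(A \right)} = - \frac{\left(-8 + A\right)^{2}}{2}$
$\frac{\left(-119\right) 123 + 117}{v{\left(H{\left(6 + 2,-9 \right)} \right)}} = \frac{\left(-119\right) 123 + 117}{\left(- \frac{1}{2}\right) \left(-8 - 7\right)^{2}} = \frac{-14637 + 117}{\left(- \frac{1}{2}\right) \left(-15\right)^{2}} = - \frac{14520}{\left(- \frac{1}{2}\right) 225} = - \frac{14520}{- \frac{225}{2}} = \left(-14520\right) \left(- \frac{2}{225}\right) = \frac{1936}{15}$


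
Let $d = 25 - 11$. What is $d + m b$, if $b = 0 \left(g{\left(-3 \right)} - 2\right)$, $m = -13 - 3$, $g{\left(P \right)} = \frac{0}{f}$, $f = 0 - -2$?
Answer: $14$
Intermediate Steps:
$f = 2$ ($f = 0 + 2 = 2$)
$g{\left(P \right)} = 0$ ($g{\left(P \right)} = \frac{0}{2} = 0 \cdot \frac{1}{2} = 0$)
$m = -16$ ($m = -13 - 3 = -16$)
$b = 0$ ($b = 0 \left(0 - 2\right) = 0 \left(-2\right) = 0$)
$d = 14$ ($d = 25 - 11 = 14$)
$d + m b = 14 - 0 = 14 + 0 = 14$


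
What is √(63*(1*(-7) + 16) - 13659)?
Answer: 2*I*√3273 ≈ 114.42*I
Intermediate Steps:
√(63*(1*(-7) + 16) - 13659) = √(63*(-7 + 16) - 13659) = √(63*9 - 13659) = √(567 - 13659) = √(-13092) = 2*I*√3273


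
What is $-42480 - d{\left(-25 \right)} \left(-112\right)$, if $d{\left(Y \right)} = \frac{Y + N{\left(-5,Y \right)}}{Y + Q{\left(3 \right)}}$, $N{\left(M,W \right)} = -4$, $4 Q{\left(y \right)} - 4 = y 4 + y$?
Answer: $- \frac{3427888}{81} \approx -42320.0$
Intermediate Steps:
$Q{\left(y \right)} = 1 + \frac{5 y}{4}$ ($Q{\left(y \right)} = 1 + \frac{y 4 + y}{4} = 1 + \frac{4 y + y}{4} = 1 + \frac{5 y}{4}$)
$d{\left(Y \right)} = \frac{-4 + Y}{\frac{19}{4} + Y}$ ($d{\left(Y \right)} = \frac{Y - 4}{Y + \left(1 + \frac{5}{4} \cdot 3\right)} = \frac{-4 + Y}{Y + \left(1 + \frac{15}{4}\right)} = \frac{-4 + Y}{Y + \frac{19}{4}} = \frac{-4 + Y}{\frac{19}{4} + Y}$)
$-42480 - d{\left(-25 \right)} \left(-112\right) = -42480 - \frac{4 \left(-4 - 25\right)}{19 + 4 \left(-25\right)} \left(-112\right) = -42480 - 4 \frac{1}{19 - 100} \left(-29\right) \left(-112\right) = -42480 - 4 \frac{1}{-81} \left(-29\right) \left(-112\right) = -42480 - 4 \left(- \frac{1}{81}\right) \left(-29\right) \left(-112\right) = -42480 - \frac{116}{81} \left(-112\right) = -42480 - - \frac{12992}{81} = -42480 + \frac{12992}{81} = - \frac{3427888}{81}$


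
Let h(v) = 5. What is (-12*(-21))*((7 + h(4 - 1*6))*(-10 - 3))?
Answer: -39312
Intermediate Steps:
(-12*(-21))*((7 + h(4 - 1*6))*(-10 - 3)) = (-12*(-21))*((7 + 5)*(-10 - 3)) = 252*(12*(-13)) = 252*(-156) = -39312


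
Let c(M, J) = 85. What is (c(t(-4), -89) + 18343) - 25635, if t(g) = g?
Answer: -7207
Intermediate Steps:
(c(t(-4), -89) + 18343) - 25635 = (85 + 18343) - 25635 = 18428 - 25635 = -7207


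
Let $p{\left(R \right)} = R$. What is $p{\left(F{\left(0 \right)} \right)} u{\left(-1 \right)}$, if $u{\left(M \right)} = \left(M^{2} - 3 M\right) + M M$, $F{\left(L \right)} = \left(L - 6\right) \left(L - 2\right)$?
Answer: $60$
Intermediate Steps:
$F{\left(L \right)} = \left(-6 + L\right) \left(-2 + L\right)$
$u{\left(M \right)} = - 3 M + 2 M^{2}$ ($u{\left(M \right)} = \left(M^{2} - 3 M\right) + M^{2} = - 3 M + 2 M^{2}$)
$p{\left(F{\left(0 \right)} \right)} u{\left(-1 \right)} = \left(12 + 0^{2} - 0\right) \left(- (-3 + 2 \left(-1\right))\right) = \left(12 + 0 + 0\right) \left(- (-3 - 2)\right) = 12 \left(\left(-1\right) \left(-5\right)\right) = 12 \cdot 5 = 60$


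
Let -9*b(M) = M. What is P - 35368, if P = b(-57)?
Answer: -106085/3 ≈ -35362.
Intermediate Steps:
b(M) = -M/9
P = 19/3 (P = -⅑*(-57) = 19/3 ≈ 6.3333)
P - 35368 = 19/3 - 35368 = -106085/3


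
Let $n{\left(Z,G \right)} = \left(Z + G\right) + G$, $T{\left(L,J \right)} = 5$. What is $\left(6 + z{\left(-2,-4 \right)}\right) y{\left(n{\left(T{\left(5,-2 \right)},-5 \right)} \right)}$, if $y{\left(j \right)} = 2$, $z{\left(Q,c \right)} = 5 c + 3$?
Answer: $-22$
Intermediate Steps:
$z{\left(Q,c \right)} = 3 + 5 c$
$n{\left(Z,G \right)} = Z + 2 G$ ($n{\left(Z,G \right)} = \left(G + Z\right) + G = Z + 2 G$)
$\left(6 + z{\left(-2,-4 \right)}\right) y{\left(n{\left(T{\left(5,-2 \right)},-5 \right)} \right)} = \left(6 + \left(3 + 5 \left(-4\right)\right)\right) 2 = \left(6 + \left(3 - 20\right)\right) 2 = \left(6 - 17\right) 2 = \left(-11\right) 2 = -22$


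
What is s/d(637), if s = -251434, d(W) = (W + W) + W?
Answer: -251434/1911 ≈ -131.57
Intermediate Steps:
d(W) = 3*W (d(W) = 2*W + W = 3*W)
s/d(637) = -251434/(3*637) = -251434/1911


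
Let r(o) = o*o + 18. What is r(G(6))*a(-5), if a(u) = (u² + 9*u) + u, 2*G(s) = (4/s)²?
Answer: -36550/81 ≈ -451.23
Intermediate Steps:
G(s) = 8/s² (G(s) = (4/s)²/2 = (16/s²)/2 = 8/s²)
r(o) = 18 + o² (r(o) = o² + 18 = 18 + o²)
a(u) = u² + 10*u
r(G(6))*a(-5) = (18 + (8/6²)²)*(-5*(10 - 5)) = (18 + (8*(1/36))²)*(-5*5) = (18 + (2/9)²)*(-25) = (18 + 4/81)*(-25) = (1462/81)*(-25) = -36550/81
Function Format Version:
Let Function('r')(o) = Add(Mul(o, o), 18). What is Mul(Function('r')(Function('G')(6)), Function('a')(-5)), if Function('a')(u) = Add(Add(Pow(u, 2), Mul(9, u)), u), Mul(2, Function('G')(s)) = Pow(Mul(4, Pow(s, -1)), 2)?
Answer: Rational(-36550, 81) ≈ -451.23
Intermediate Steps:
Function('G')(s) = Mul(8, Pow(s, -2)) (Function('G')(s) = Mul(Rational(1, 2), Pow(Mul(4, Pow(s, -1)), 2)) = Mul(Rational(1, 2), Mul(16, Pow(s, -2))) = Mul(8, Pow(s, -2)))
Function('r')(o) = Add(18, Pow(o, 2)) (Function('r')(o) = Add(Pow(o, 2), 18) = Add(18, Pow(o, 2)))
Function('a')(u) = Add(Pow(u, 2), Mul(10, u))
Mul(Function('r')(Function('G')(6)), Function('a')(-5)) = Mul(Add(18, Pow(Mul(8, Pow(6, -2)), 2)), Mul(-5, Add(10, -5))) = Mul(Add(18, Pow(Mul(8, Rational(1, 36)), 2)), Mul(-5, 5)) = Mul(Add(18, Pow(Rational(2, 9), 2)), -25) = Mul(Add(18, Rational(4, 81)), -25) = Mul(Rational(1462, 81), -25) = Rational(-36550, 81)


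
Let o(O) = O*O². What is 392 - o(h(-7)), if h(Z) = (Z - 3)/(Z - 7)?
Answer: 134331/343 ≈ 391.64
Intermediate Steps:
h(Z) = (-3 + Z)/(-7 + Z)
o(O) = O³
392 - o(h(-7)) = 392 - ((-3 - 7)/(-7 - 7))³ = 392 - (-10/(-14))³ = 392 - (-1/14*(-10))³ = 392 - (5/7)³ = 392 - 1*125/343 = 392 - 125/343 = 134331/343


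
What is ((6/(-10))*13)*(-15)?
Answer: 117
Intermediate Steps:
((6/(-10))*13)*(-15) = ((6*(-⅒))*13)*(-15) = -⅗*13*(-15) = -39/5*(-15) = 117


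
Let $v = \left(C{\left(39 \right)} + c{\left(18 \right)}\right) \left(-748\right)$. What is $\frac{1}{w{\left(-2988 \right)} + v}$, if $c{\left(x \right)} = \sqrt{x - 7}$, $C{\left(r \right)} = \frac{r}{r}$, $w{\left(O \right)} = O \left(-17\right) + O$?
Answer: $\frac{11765}{552122264} + \frac{187 \sqrt{11}}{552122264} \approx 2.2432 \cdot 10^{-5}$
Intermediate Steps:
$w{\left(O \right)} = - 16 O$ ($w{\left(O \right)} = - 17 O + O = - 16 O$)
$C{\left(r \right)} = 1$
$c{\left(x \right)} = \sqrt{-7 + x}$
$v = -748 - 748 \sqrt{11}$ ($v = \left(1 + \sqrt{-7 + 18}\right) \left(-748\right) = \left(1 + \sqrt{11}\right) \left(-748\right) = -748 - 748 \sqrt{11} \approx -3228.8$)
$\frac{1}{w{\left(-2988 \right)} + v} = \frac{1}{\left(-16\right) \left(-2988\right) - \left(748 + 748 \sqrt{11}\right)} = \frac{1}{47808 - \left(748 + 748 \sqrt{11}\right)} = \frac{1}{47060 - 748 \sqrt{11}}$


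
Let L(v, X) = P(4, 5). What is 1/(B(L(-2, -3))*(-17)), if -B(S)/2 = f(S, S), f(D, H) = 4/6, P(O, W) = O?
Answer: 3/68 ≈ 0.044118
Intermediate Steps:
L(v, X) = 4
f(D, H) = ⅔ (f(D, H) = 4*(⅙) = ⅔)
B(S) = -4/3 (B(S) = -2*⅔ = -4/3)
1/(B(L(-2, -3))*(-17)) = 1/(-4/3*(-17)) = 1/(68/3) = 3/68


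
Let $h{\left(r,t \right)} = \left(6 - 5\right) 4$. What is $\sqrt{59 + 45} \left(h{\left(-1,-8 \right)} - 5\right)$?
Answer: $- 2 \sqrt{26} \approx -10.198$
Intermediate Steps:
$h{\left(r,t \right)} = 4$ ($h{\left(r,t \right)} = 1 \cdot 4 = 4$)
$\sqrt{59 + 45} \left(h{\left(-1,-8 \right)} - 5\right) = \sqrt{59 + 45} \left(4 - 5\right) = \sqrt{104} \left(-1\right) = 2 \sqrt{26} \left(-1\right) = - 2 \sqrt{26}$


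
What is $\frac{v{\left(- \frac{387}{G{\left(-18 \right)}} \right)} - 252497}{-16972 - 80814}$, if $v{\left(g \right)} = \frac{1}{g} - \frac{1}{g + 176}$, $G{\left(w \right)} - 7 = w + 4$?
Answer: $\frac{158202744217}{61268111658} \approx 2.5821$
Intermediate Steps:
$G{\left(w \right)} = 11 + w$ ($G{\left(w \right)} = 7 + \left(w + 4\right) = 7 + \left(4 + w\right) = 11 + w$)
$v{\left(g \right)} = \frac{1}{g} - \frac{1}{176 + g}$
$\frac{v{\left(- \frac{387}{G{\left(-18 \right)}} \right)} - 252497}{-16972 - 80814} = \frac{\frac{176}{- \frac{387}{11 - 18} \left(176 - \frac{387}{11 - 18}\right)} - 252497}{-16972 - 80814} = \frac{\frac{176}{- \frac{387}{-7} \left(176 - \frac{387}{-7}\right)} - 252497}{-97786} = \left(\frac{176}{\left(-387\right) \left(- \frac{1}{7}\right) \left(176 - - \frac{387}{7}\right)} - 252497\right) \left(- \frac{1}{97786}\right) = \left(\frac{176}{\frac{387}{7} \left(176 + \frac{387}{7}\right)} - 252497\right) \left(- \frac{1}{97786}\right) = \left(176 \cdot \frac{7}{387} \frac{1}{\frac{1619}{7}} - 252497\right) \left(- \frac{1}{97786}\right) = \left(176 \cdot \frac{7}{387} \cdot \frac{7}{1619} - 252497\right) \left(- \frac{1}{97786}\right) = \left(\frac{8624}{626553} - 252497\right) \left(- \frac{1}{97786}\right) = \left(- \frac{158202744217}{626553}\right) \left(- \frac{1}{97786}\right) = \frac{158202744217}{61268111658}$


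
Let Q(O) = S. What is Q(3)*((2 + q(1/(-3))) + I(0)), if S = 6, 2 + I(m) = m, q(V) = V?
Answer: -2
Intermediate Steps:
I(m) = -2 + m
Q(O) = 6
Q(3)*((2 + q(1/(-3))) + I(0)) = 6*((2 + 1/(-3)) + (-2 + 0)) = 6*((2 - ⅓) - 2) = 6*(5/3 - 2) = 6*(-⅓) = -2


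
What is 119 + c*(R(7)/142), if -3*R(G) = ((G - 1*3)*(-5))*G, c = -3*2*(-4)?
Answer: 9009/71 ≈ 126.89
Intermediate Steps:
c = 24 (c = -6*(-4) = 24)
R(G) = -G*(15 - 5*G)/3 (R(G) = -(G - 1*3)*(-5)*G/3 = -(G - 3)*(-5)*G/3 = -(-3 + G)*(-5)*G/3 = -(15 - 5*G)*G/3 = -G*(15 - 5*G)/3)
119 + c*(R(7)/142) = 119 + 24*(((5/3)*7*(-3 + 7))/142) = 119 + 24*(((5/3)*7*4)*(1/142)) = 119 + 24*((140/3)*(1/142)) = 119 + 24*(70/213) = 119 + 560/71 = 9009/71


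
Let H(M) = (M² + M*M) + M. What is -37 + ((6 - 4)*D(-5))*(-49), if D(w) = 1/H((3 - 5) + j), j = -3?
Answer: -1763/45 ≈ -39.178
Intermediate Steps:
H(M) = M + 2*M² (H(M) = (M² + M²) + M = 2*M² + M = M + 2*M²)
D(w) = 1/45 (D(w) = 1/(((3 - 5) - 3)*(1 + 2*((3 - 5) - 3))) = 1/((-2 - 3)*(1 + 2*(-2 - 3))) = 1/(-5*(1 + 2*(-5))) = 1/(-5*(1 - 10)) = 1/(-5*(-9)) = 1/45)
-37 + ((6 - 4)*D(-5))*(-49) = -37 + ((6 - 4)*(1/45))*(-49) = -37 + (2*(1/45))*(-49) = -37 + (2/45)*(-49) = -37 - 98/45 = -1763/45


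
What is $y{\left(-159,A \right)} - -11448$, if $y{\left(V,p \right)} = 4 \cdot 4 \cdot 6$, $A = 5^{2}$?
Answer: $11544$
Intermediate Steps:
$A = 25$
$y{\left(V,p \right)} = 96$ ($y{\left(V,p \right)} = 16 \cdot 6 = 96$)
$y{\left(-159,A \right)} - -11448 = 96 - -11448 = 96 + 11448 = 11544$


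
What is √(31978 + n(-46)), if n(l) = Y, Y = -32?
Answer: √31946 ≈ 178.73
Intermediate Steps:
n(l) = -32
√(31978 + n(-46)) = √(31978 - 32) = √31946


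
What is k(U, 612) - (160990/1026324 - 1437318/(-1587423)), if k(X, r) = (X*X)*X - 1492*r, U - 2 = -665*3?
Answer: -126458774377343154337/15972650226 ≈ -7.9172e+9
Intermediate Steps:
U = -1993 (U = 2 - 665*3 = 2 - 1995 = -1993)
k(X, r) = X³ - 1492*r (k(X, r) = X²*X - 1492*r = X³ - 1492*r)
k(U, 612) - (160990/1026324 - 1437318/(-1587423)) = ((-1993)³ - 1492*612) - (160990/1026324 - 1437318/(-1587423)) = (-7916293657 - 913104) - (160990*(1/1026324) - 1437318*(-1/1587423)) = -7917206761 - (4735/30186 + 479106/529141) = -7917206761 - 1*16967776351/15972650226 = -7917206761 - 16967776351/15972650226 = -126458774377343154337/15972650226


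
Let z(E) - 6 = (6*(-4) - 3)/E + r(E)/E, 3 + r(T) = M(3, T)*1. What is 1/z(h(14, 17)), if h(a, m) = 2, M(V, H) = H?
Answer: -⅛ ≈ -0.12500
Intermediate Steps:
r(T) = -3 + T (r(T) = -3 + T*1 = -3 + T)
z(E) = 6 - 27/E + (-3 + E)/E (z(E) = 6 + ((6*(-4) - 3)/E + (-3 + E)/E) = 6 + ((-24 - 3)/E + (-3 + E)/E) = 6 + (-27/E + (-3 + E)/E) = 6 - 27/E + (-3 + E)/E)
1/z(h(14, 17)) = 1/(7 - 30/2) = 1/(7 - 30*½) = 1/(7 - 15) = 1/(-8) = -⅛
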